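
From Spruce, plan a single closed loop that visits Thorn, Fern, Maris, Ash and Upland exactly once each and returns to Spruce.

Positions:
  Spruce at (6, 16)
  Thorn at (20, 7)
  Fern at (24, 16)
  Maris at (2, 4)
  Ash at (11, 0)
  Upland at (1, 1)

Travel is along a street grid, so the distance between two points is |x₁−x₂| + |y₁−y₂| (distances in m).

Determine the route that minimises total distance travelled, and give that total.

Spruce - Thorn - Fern - Maris - Ash - Upland - Spruce: 23+13+34+13+11+20 = 114
Spruce - Thorn - Fern - Maris - Upland - Ash - Spruce: 23+13+34+4+11+21 = 106
Spruce - Thorn - Fern - Ash - Maris - Upland - Spruce: 23+13+29+13+4+20 = 102
Spruce - Thorn - Fern - Ash - Upland - Maris - Spruce: 23+13+29+11+4+16 = 96
Spruce - Thorn - Fern - Upland - Maris - Ash - Spruce: 23+13+38+4+13+21 = 112
Spruce - Thorn - Fern - Upland - Ash - Maris - Spruce: 23+13+38+11+13+16 = 114
Spruce - Thorn - Maris - Fern - Ash - Upland - Spruce: 23+21+34+29+11+20 = 138
Spruce - Thorn - Maris - Fern - Upland - Ash - Spruce: 23+21+34+38+11+21 = 148
Spruce - Thorn - Maris - Ash - Fern - Upland - Spruce: 23+21+13+29+38+20 = 144
Spruce - Thorn - Maris - Ash - Upland - Fern - Spruce: 23+21+13+11+38+18 = 124
Spruce - Thorn - Maris - Upland - Fern - Ash - Spruce: 23+21+4+38+29+21 = 136
Spruce - Thorn - Maris - Upland - Ash - Fern - Spruce: 23+21+4+11+29+18 = 106
Spruce - Thorn - Ash - Fern - Maris - Upland - Spruce: 23+16+29+34+4+20 = 126
Spruce - Thorn - Ash - Fern - Upland - Maris - Spruce: 23+16+29+38+4+16 = 126
… (46 more)
Spruce - Fern - Thorn - Ash - Upland - Maris - Spruce: 18+13+16+11+4+16 = 78  ← best
The minimum is 78.
One optimal route: Spruce → Fern → Thorn → Ash → Upland → Maris → Spruce (or its reverse).

Minimum total distance: 78 m.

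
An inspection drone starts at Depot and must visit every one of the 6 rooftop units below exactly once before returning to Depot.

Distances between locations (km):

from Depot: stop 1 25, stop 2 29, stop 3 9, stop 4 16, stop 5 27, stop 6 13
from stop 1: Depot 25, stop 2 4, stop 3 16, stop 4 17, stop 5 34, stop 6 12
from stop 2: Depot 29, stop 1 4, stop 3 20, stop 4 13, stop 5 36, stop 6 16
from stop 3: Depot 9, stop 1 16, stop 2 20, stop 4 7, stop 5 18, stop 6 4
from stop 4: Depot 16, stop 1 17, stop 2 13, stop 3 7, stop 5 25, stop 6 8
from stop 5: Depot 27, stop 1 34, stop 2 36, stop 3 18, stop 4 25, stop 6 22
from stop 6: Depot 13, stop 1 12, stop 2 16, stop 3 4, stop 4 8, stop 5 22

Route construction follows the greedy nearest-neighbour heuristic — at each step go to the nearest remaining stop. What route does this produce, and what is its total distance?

From Depot: distances to unvisited — stop 3=9, stop 6=13, stop 4=16, stop 1=25, stop 5=27, stop 2=29. Nearest is stop 3 (9).
From stop 3: distances to unvisited — stop 6=4, stop 4=7, stop 1=16, stop 5=18, stop 2=20. Nearest is stop 6 (4).
From stop 6: distances to unvisited — stop 4=8, stop 1=12, stop 2=16, stop 5=22. Nearest is stop 4 (8).
From stop 4: distances to unvisited — stop 2=13, stop 1=17, stop 5=25. Nearest is stop 2 (13).
From stop 2: distances to unvisited — stop 1=4, stop 5=36. Nearest is stop 1 (4).
From stop 1: distances to unvisited — stop 5=34. Nearest is stop 5 (34).
Return stop 5→Depot: 27.
Total = 9 + 4 + 8 + 13 + 4 + 34 + 27 = 99.

Total distance 99 km via the nearest-neighbour route Depot → stop 3 → stop 6 → stop 4 → stop 2 → stop 1 → stop 5 → Depot.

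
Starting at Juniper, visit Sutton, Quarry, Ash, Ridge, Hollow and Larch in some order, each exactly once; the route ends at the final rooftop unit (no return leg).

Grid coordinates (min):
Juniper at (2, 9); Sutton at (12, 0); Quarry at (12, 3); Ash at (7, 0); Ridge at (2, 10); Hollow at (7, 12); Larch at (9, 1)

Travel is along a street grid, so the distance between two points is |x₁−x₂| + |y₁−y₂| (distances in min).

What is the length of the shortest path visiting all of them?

Minimum one-way distance = 30 min.

There are 6! = 720 possible orderings.
Juniper→Sutton→Quarry→Ash→Ridge→Hollow→Larch: 19+3+8+15+7+13 = 65
Juniper→Sutton→Quarry→Ash→Ridge→Larch→Hollow: 19+3+8+15+16+13 = 74
Juniper→Sutton→Quarry→Ash→Hollow→Ridge→Larch: 19+3+8+12+7+16 = 65
Juniper→Sutton→Quarry→Ash→Hollow→Larch→Ridge: 19+3+8+12+13+16 = 71
Juniper→Sutton→Quarry→Ash→Larch→Ridge→Hollow: 19+3+8+3+16+7 = 56
Juniper→Sutton→Quarry→Ash→Larch→Hollow→Ridge: 19+3+8+3+13+7 = 53
Juniper→Sutton→Quarry→Ridge→Ash→Hollow→Larch: 19+3+17+15+12+13 = 79
Juniper→Sutton→Quarry→Ridge→Ash→Larch→Hollow: 19+3+17+15+3+13 = 70
… (712 more)
Juniper→Ridge→Hollow→Ash→Larch→Sutton→Quarry: 1+7+12+3+4+3 = 30  ← best
The minimum is 30.
One shortest path: Juniper → Ridge → Hollow → Ash → Larch → Sutton → Quarry.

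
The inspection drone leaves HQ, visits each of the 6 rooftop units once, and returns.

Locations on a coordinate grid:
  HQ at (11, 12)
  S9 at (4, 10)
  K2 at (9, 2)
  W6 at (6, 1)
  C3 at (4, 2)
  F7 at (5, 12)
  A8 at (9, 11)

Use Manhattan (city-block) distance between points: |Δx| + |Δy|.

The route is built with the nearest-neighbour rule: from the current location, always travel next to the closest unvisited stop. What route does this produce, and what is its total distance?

At HQ the remaining stops are A8 3, F7 6, S9 9, K2 12, W6 16, C3 17; go to A8.
At A8 the remaining stops are F7 5, S9 6, K2 9, W6 13, C3 14; go to F7.
At F7 the remaining stops are S9 3, C3 11, W6 12, K2 14; go to S9.
At S9 the remaining stops are C3 8, W6 11, K2 13; go to C3.
At C3 the remaining stops are W6 3, K2 5; go to W6.
At W6 the remaining stops are K2 4; go to K2.
Return K2→HQ: 12.
Total = 3 + 5 + 3 + 8 + 3 + 4 + 12 = 38.

38 along HQ → A8 → F7 → S9 → C3 → W6 → K2 → HQ.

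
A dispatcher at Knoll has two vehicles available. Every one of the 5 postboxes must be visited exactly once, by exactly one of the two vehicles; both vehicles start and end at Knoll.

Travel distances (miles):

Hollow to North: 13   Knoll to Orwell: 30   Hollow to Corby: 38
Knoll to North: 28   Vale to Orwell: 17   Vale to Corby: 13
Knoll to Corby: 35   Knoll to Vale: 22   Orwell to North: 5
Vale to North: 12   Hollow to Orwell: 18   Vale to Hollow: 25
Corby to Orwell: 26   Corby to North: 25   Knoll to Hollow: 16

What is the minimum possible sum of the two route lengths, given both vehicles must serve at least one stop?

Minimum combined distance: 126 miles.

Check every non-empty split of the stops between the two vehicles; for each half take its own optimal tour:
  {Vale} + {Hollow, Corby, Orwell, North}: 44 + 95 = 139
  {Hollow} + {Vale, Corby, Orwell, North}: 32 + 94 = 126
  {Vale, Hollow} + {Corby, Orwell, North}: 63 + 94 = 157
  {Corby} + {Vale, Hollow, Orwell, North}: 70 + 73 = 143
  {Vale, Corby} + {Hollow, Orwell, North}: 70 + 64 = 134
  {Hollow, Corby} + {Vale, Orwell, North}: 89 + 69 = 158
  … (15 splits in total)
Best: vehicle 1 Knoll → Hollow → Knoll = 32; vehicle 2 Knoll → Vale → Corby → Orwell → North → Knoll = 94; combined 126.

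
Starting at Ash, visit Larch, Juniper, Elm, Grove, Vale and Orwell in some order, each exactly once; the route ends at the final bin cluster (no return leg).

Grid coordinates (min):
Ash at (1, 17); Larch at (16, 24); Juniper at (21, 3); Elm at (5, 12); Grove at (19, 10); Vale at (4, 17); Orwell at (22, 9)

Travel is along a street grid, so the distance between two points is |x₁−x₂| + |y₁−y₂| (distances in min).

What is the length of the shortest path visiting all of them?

Shortest open route: 60 min.

There are 6! = 720 possible orderings.
Ash - Larch - Juniper - Elm - Grove - Vale - Orwell: 22+26+25+16+22+26 = 137
Ash - Larch - Juniper - Elm - Grove - Orwell - Vale: 22+26+25+16+4+26 = 119
Ash - Larch - Juniper - Elm - Vale - Grove - Orwell: 22+26+25+6+22+4 = 105
Ash - Larch - Juniper - Elm - Vale - Orwell - Grove: 22+26+25+6+26+4 = 109
Ash - Larch - Juniper - Elm - Orwell - Grove - Vale: 22+26+25+20+4+22 = 119
Ash - Larch - Juniper - Elm - Orwell - Vale - Grove: 22+26+25+20+26+22 = 141
Ash - Larch - Juniper - Grove - Elm - Vale - Orwell: 22+26+9+16+6+26 = 105
Ash - Larch - Juniper - Grove - Elm - Orwell - Vale: 22+26+9+16+20+26 = 119
… (712 more)
Ash - Vale - Elm - Larch - Grove - Orwell - Juniper: 3+6+23+17+4+7 = 60  ← best
The minimum is 60.
One shortest path: Ash → Vale → Elm → Larch → Grove → Orwell → Juniper.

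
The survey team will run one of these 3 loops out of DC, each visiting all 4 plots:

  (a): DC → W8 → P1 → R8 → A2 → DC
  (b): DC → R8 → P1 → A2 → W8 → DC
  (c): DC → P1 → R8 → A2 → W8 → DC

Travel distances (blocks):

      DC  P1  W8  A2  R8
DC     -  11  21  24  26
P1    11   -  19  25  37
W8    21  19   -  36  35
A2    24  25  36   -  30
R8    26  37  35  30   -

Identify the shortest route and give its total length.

131 blocks — (a) is the shortest.

(a): 21 + 19 + 37 + 30 + 24 = 131
(b): 26 + 37 + 25 + 36 + 21 = 145
(c): 11 + 37 + 30 + 36 + 21 = 135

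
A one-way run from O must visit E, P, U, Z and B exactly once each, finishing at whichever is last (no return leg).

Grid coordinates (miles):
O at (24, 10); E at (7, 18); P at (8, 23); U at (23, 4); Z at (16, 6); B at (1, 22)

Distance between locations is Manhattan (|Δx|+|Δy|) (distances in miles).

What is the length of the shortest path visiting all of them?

There are 5! = 120 possible orderings.
O - E - P - U - Z - B: 25+6+34+9+31 = 105
O - E - P - U - B - Z: 25+6+34+40+31 = 136
O - E - P - Z - U - B: 25+6+25+9+40 = 105
O - E - P - Z - B - U: 25+6+25+31+40 = 127
O - E - P - B - U - Z: 25+6+8+40+9 = 88
O - E - P - B - Z - U: 25+6+8+31+9 = 79
O - E - U - P - Z - B: 25+30+34+25+31 = 145
O - E - U - P - B - Z: 25+30+34+8+31 = 128
O - E - U - Z - P - B: 25+30+9+25+8 = 97
O - E - U - Z - B - P: 25+30+9+31+8 = 103
O - E - U - B - P - Z: 25+30+40+8+25 = 128
O - E - U - B - Z - P: 25+30+40+31+25 = 151
O - E - Z - P - U - B: 25+21+25+34+40 = 145
O - E - Z - P - B - U: 25+21+25+8+40 = 119
… (106 more)
O - U - Z - E - P - B: 7+9+21+6+8 = 51  ← best
The minimum is 51.
One shortest path: O → U → Z → E → P → B.

Minimum one-way distance = 51 miles.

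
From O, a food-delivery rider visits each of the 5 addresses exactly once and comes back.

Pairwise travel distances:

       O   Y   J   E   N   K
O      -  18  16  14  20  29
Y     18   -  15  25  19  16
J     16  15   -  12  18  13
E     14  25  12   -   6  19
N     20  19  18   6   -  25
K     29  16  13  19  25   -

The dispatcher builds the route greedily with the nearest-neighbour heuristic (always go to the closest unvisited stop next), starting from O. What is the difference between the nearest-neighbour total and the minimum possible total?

O: E=14, J=16, Y=18, N=20, K=29 ⇒ E
E: N=6, J=12, K=19, Y=25 ⇒ N
N: J=18, Y=19, K=25 ⇒ J
J: K=13, Y=15 ⇒ K
K: Y=16 ⇒ Y
NN route O → E → N → J → K → Y → O costs 85.
Optimal: O → J → K → Y → N → E → O costs 84 (by enumerating all 60 distinct tours).
Excess = 85 − 84 = 1.

1 longer than the optimal tour.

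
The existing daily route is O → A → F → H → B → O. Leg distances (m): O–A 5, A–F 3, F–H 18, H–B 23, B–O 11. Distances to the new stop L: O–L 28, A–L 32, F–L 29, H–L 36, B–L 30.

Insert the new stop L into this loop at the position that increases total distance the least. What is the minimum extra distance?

Insertion cost between consecutive stops i–j is d(i,L) + d(L,j) − d(i,j):
  between O and A: 28 + 32 − 5 = 55
  between A and F: 32 + 29 − 3 = 58
  between F and H: 29 + 36 − 18 = 47
  between H and B: 36 + 30 − 23 = 43
  between B and O: 30 + 28 − 11 = 47
Cheapest insertion is between H and B, adding 43.
New total = 60 + 43 = 103.

Minimum extra distance: 43 m, inserting L between H and B.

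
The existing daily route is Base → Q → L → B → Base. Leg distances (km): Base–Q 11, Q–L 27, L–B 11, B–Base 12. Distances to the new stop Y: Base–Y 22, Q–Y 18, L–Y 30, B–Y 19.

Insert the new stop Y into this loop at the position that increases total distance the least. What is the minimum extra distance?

Insertion cost between consecutive stops i–j is d(i,Y) + d(Y,j) − d(i,j):
  between Base and Q: 22 + 18 − 11 = 29
  between Q and L: 18 + 30 − 27 = 21
  between L and B: 30 + 19 − 11 = 38
  between B and Base: 19 + 22 − 12 = 29
Cheapest insertion is between Q and L, adding 21.
New total = 61 + 21 = 82.

Adding 21 km by placing Y on the Q–L leg.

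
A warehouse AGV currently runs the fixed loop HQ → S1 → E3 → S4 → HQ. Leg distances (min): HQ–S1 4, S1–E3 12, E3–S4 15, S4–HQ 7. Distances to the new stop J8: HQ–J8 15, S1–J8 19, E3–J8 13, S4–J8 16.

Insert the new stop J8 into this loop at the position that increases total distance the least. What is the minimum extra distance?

Insertion cost between consecutive stops i–j is d(i,J8) + d(J8,j) − d(i,j):
  between HQ and S1: 15 + 19 − 4 = 30
  between S1 and E3: 19 + 13 − 12 = 20
  between E3 and S4: 13 + 16 − 15 = 14
  between S4 and HQ: 16 + 15 − 7 = 24
Cheapest insertion is between E3 and S4, adding 14.
New total = 38 + 14 = 52.

+14 min — insert J8 between E3 and S4.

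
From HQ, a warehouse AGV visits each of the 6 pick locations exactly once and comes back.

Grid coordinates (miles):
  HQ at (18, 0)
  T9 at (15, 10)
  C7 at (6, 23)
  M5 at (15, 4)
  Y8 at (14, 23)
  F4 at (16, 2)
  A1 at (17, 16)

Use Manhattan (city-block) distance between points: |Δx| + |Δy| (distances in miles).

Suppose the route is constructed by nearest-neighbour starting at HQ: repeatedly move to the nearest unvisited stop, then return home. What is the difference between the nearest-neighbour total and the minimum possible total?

From HQ: F4=4, M5=7, T9=13, A1=17, Y8=27, C7=35 → choose F4 (4).
From F4: M5=3, T9=9, A1=15, Y8=23, C7=31 → choose M5 (3).
From M5: T9=6, A1=14, Y8=20, C7=28 → choose T9 (6).
From T9: A1=8, Y8=14, C7=22 → choose A1 (8).
From A1: Y8=10, C7=18 → choose Y8 (10).
From Y8: C7=8 → choose C7 (8).
NN route HQ → F4 → M5 → T9 → A1 → Y8 → C7 → HQ costs 74.
Optimal: HQ → F4 → M5 → T9 → C7 → Y8 → A1 → HQ costs 70 (by enumerating all 360 distinct tours).
Excess = 74 − 70 = 4.

4 miles longer than the optimal tour.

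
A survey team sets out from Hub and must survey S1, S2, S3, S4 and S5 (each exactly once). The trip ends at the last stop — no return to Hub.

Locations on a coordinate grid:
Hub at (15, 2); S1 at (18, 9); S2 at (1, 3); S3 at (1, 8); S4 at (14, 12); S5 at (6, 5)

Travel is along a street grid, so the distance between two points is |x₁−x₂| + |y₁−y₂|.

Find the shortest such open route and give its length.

There are 5! = 120 possible orderings.
Hub→S1→S2→S3→S4→S5: 10+23+5+17+15 = 70
Hub→S1→S2→S3→S5→S4: 10+23+5+8+15 = 61
Hub→S1→S2→S4→S3→S5: 10+23+22+17+8 = 80
Hub→S1→S2→S4→S5→S3: 10+23+22+15+8 = 78
Hub→S1→S2→S5→S3→S4: 10+23+7+8+17 = 65
Hub→S1→S2→S5→S4→S3: 10+23+7+15+17 = 72
Hub→S1→S3→S2→S4→S5: 10+18+5+22+15 = 70
Hub→S1→S3→S2→S5→S4: 10+18+5+7+15 = 55
Hub→S1→S3→S4→S2→S5: 10+18+17+22+7 = 74
Hub→S1→S3→S4→S5→S2: 10+18+17+15+7 = 67
Hub→S1→S3→S5→S2→S4: 10+18+8+7+22 = 65
Hub→S1→S3→S5→S4→S2: 10+18+8+15+22 = 73
Hub→S1→S4→S2→S3→S5: 10+7+22+5+8 = 52
Hub→S1→S4→S2→S5→S3: 10+7+22+7+8 = 54
… (106 more)
Hub→S1→S4→S5→S2→S3: 10+7+15+7+5 = 44  ← best
The minimum is 44.
One shortest path: Hub → S1 → S4 → S5 → S2 → S3.

Minimum one-way distance = 44.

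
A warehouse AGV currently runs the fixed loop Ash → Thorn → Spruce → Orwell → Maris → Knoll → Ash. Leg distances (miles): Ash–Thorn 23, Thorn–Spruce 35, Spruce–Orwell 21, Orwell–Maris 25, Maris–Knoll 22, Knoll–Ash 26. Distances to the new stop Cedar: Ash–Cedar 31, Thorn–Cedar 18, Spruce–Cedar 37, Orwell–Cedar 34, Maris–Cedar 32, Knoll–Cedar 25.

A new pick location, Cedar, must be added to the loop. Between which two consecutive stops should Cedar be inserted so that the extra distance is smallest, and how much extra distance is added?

Insertion cost between consecutive stops i–j is d(i,Cedar) + d(Cedar,j) − d(i,j):
  between Ash and Thorn: 31 + 18 − 23 = 26
  between Thorn and Spruce: 18 + 37 − 35 = 20
  between Spruce and Orwell: 37 + 34 − 21 = 50
  between Orwell and Maris: 34 + 32 − 25 = 41
  between Maris and Knoll: 32 + 25 − 22 = 35
  between Knoll and Ash: 25 + 31 − 26 = 30
Cheapest insertion is between Thorn and Spruce, adding 20.
New total = 152 + 20 = 172.

+20 miles — insert Cedar between Thorn and Spruce.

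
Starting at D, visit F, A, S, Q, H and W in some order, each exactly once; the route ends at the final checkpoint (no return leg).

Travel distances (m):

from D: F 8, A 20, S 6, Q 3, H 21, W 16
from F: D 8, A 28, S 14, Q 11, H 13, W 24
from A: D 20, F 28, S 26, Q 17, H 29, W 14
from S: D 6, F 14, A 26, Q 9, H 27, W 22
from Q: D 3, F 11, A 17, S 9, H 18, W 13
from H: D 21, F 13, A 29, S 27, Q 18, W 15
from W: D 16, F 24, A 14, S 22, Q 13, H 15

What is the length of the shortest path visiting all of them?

There are 6! = 720 possible orderings.
D → F → A → S → Q → H → W: 8+28+26+9+18+15 = 104
D → F → A → S → Q → W → H: 8+28+26+9+13+15 = 99
D → F → A → S → H → Q → W: 8+28+26+27+18+13 = 120
D → F → A → S → H → W → Q: 8+28+26+27+15+13 = 117
D → F → A → S → W → Q → H: 8+28+26+22+13+18 = 115
D → F → A → S → W → H → Q: 8+28+26+22+15+18 = 117
D → F → A → Q → S → H → W: 8+28+17+9+27+15 = 104
D → F → A → Q → S → W → H: 8+28+17+9+22+15 = 99
… (712 more)
D → S → Q → F → H → W → A: 6+9+11+13+15+14 = 68  ← best
The minimum is 68.
One shortest path: D → S → Q → F → H → W → A.

68 m — the minimum one-way total.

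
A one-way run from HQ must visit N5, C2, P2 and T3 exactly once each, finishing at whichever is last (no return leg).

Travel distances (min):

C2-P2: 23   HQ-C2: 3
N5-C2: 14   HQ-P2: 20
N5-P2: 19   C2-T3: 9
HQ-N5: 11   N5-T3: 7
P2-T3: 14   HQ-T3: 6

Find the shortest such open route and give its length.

38 min — the minimum one-way total.

There are 4! = 24 possible orderings.
HQ→N5→C2→P2→T3: 11+14+23+14 = 62
HQ→N5→C2→T3→P2: 11+14+9+14 = 48
HQ→N5→P2→C2→T3: 11+19+23+9 = 62
HQ→N5→P2→T3→C2: 11+19+14+9 = 53
HQ→N5→T3→C2→P2: 11+7+9+23 = 50
HQ→N5→T3→P2→C2: 11+7+14+23 = 55
HQ→C2→N5→P2→T3: 3+14+19+14 = 50
HQ→C2→N5→T3→P2: 3+14+7+14 = 38
HQ→C2→P2→N5→T3: 3+23+19+7 = 52
HQ→C2→P2→T3→N5: 3+23+14+7 = 47
HQ→C2→T3→N5→P2: 3+9+7+19 = 38
HQ→C2→T3→P2→N5: 3+9+14+19 = 45
HQ→P2→N5→C2→T3: 20+19+14+9 = 62
HQ→P2→N5→T3→C2: 20+19+7+9 = 55
… (10 more)
The minimum is 38.
One shortest path: HQ → C2 → N5 → T3 → P2.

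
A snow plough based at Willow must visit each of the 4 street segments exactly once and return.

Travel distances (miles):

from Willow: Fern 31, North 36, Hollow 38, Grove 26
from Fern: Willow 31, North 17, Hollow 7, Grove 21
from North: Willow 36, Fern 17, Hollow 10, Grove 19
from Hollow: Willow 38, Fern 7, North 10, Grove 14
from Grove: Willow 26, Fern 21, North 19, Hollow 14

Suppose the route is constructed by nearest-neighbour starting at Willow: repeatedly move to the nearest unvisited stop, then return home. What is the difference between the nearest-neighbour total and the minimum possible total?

Willow: Grove=26, Fern=31, North=36, Hollow=38 ⇒ Grove
Grove: Hollow=14, North=19, Fern=21 ⇒ Hollow
Hollow: Fern=7, North=10 ⇒ Fern
Fern: North=17 ⇒ North
NN route Willow → Grove → Hollow → Fern → North → Willow costs 100.
Optimal: Willow → Fern → Hollow → North → Grove → Willow costs 93 (by enumerating all 12 distinct tours).
Excess = 100 − 93 = 7.

Excess over optimum: 7 miles.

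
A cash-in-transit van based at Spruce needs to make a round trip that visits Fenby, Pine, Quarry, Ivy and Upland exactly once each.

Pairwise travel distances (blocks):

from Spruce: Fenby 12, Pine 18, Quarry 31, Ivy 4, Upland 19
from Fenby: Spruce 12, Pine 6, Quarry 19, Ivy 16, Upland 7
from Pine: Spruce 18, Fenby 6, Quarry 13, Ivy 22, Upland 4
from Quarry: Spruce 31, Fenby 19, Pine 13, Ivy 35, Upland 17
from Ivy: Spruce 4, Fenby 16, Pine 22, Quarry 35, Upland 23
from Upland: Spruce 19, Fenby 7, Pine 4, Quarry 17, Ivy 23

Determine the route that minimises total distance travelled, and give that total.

Minimum total distance: 75 blocks.

With 5 stops there are 5!/2 = 60 distinct round trips (a route and its reverse cost the same).
Spruce-Fenby-Pine-Quarry-Ivy-Upland-Spruce: 12+6+13+35+23+19 = 108
Spruce-Fenby-Pine-Quarry-Upland-Ivy-Spruce: 12+6+13+17+23+4 = 75
Spruce-Fenby-Pine-Ivy-Quarry-Upland-Spruce: 12+6+22+35+17+19 = 111
Spruce-Fenby-Pine-Ivy-Upland-Quarry-Spruce: 12+6+22+23+17+31 = 111
Spruce-Fenby-Pine-Upland-Quarry-Ivy-Spruce: 12+6+4+17+35+4 = 78
Spruce-Fenby-Pine-Upland-Ivy-Quarry-Spruce: 12+6+4+23+35+31 = 111
Spruce-Fenby-Quarry-Pine-Ivy-Upland-Spruce: 12+19+13+22+23+19 = 108
Spruce-Fenby-Quarry-Pine-Upland-Ivy-Spruce: 12+19+13+4+23+4 = 75
Spruce-Fenby-Quarry-Ivy-Pine-Upland-Spruce: 12+19+35+22+4+19 = 111
Spruce-Fenby-Quarry-Ivy-Upland-Pine-Spruce: 12+19+35+23+4+18 = 111
Spruce-Fenby-Quarry-Upland-Pine-Ivy-Spruce: 12+19+17+4+22+4 = 78
Spruce-Fenby-Quarry-Upland-Ivy-Pine-Spruce: 12+19+17+23+22+18 = 111
Spruce-Fenby-Ivy-Pine-Quarry-Upland-Spruce: 12+16+22+13+17+19 = 99
Spruce-Fenby-Ivy-Pine-Upland-Quarry-Spruce: 12+16+22+4+17+31 = 102
… (46 more)
The minimum is 75.
One optimal route: Spruce → Fenby → Pine → Quarry → Upland → Ivy → Spruce (or its reverse).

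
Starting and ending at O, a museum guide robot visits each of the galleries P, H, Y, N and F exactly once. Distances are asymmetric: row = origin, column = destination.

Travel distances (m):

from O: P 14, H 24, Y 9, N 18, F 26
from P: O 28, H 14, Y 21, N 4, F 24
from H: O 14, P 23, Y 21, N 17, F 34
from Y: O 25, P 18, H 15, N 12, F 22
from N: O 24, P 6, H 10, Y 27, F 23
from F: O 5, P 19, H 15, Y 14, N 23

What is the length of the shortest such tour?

O → P → H → Y → N → F → O: 14+14+21+12+23+5 = 89
O → P → H → Y → F → N → O: 14+14+21+22+23+24 = 118
O → P → H → N → Y → F → O: 14+14+17+27+22+5 = 99
O → P → H → N → F → Y → O: 14+14+17+23+14+25 = 107
O → P → H → F → Y → N → O: 14+14+34+14+12+24 = 112
O → P → H → F → N → Y → O: 14+14+34+23+27+25 = 137
O → P → Y → H → N → F → O: 14+21+15+17+23+5 = 95
O → P → Y → H → F → N → O: 14+21+15+34+23+24 = 131
O → P → Y → N → H → F → O: 14+21+12+10+34+5 = 96
O → P → Y → N → F → H → O: 14+21+12+23+15+14 = 99
O → P → Y → F → H → N → O: 14+21+22+15+17+24 = 113
O → P → Y → F → N → H → O: 14+21+22+23+10+14 = 104
O → P → N → H → Y → F → O: 14+4+10+21+22+5 = 76
O → P → N → H → F → Y → O: 14+4+10+34+14+25 = 101
… (106 more)
The minimum is 76.
One optimal route: O → P → N → H → Y → F → O.

76 m — the shortest possible round trip.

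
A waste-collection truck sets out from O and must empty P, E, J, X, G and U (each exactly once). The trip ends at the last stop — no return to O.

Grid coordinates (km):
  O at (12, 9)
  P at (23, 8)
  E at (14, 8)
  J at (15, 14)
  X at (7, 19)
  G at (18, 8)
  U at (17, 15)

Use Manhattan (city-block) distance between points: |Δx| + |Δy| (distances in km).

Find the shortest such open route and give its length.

Minimum one-way distance = 41 km.

There are 6! = 720 possible orderings.
O → P → E → J → X → G → U: 12+9+7+13+22+8 = 71
O → P → E → J → X → U → G: 12+9+7+13+14+8 = 63
O → P → E → J → G → X → U: 12+9+7+9+22+14 = 73
O → P → E → J → G → U → X: 12+9+7+9+8+14 = 59
O → P → E → J → U → X → G: 12+9+7+3+14+22 = 67
O → P → E → J → U → G → X: 12+9+7+3+8+22 = 61
O → P → E → X → J → G → U: 12+9+18+13+9+8 = 69
O → P → E → X → J → U → G: 12+9+18+13+3+8 = 63
… (712 more)
O → E → P → G → U → J → X: 3+9+5+8+3+13 = 41  ← best
The minimum is 41.
One shortest path: O → E → P → G → U → J → X.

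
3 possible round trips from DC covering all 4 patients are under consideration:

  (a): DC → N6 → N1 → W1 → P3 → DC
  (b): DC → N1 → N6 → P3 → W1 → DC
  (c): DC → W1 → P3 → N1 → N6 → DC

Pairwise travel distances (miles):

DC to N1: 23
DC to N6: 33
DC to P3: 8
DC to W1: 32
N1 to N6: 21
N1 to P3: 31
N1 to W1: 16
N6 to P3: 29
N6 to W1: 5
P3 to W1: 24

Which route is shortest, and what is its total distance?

Shortest is (a), total 102 miles.

(a): 33 + 21 + 16 + 24 + 8 = 102
(b): 23 + 21 + 29 + 24 + 32 = 129
(c): 32 + 24 + 31 + 21 + 33 = 141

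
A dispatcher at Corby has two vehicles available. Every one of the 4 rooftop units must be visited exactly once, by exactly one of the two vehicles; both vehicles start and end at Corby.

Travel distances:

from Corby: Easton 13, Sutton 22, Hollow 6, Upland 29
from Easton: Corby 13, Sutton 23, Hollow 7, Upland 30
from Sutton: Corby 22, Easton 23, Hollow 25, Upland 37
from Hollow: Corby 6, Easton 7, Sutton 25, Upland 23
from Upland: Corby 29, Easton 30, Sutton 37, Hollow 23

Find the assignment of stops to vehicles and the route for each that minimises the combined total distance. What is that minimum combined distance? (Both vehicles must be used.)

Minimum combined distance: 114.

Check every non-empty split of the stops between the two vehicles; for each half take its own optimal tour:
  {Easton} + {Sutton, Hollow, Upland}: 26 + 88 = 114
  {Sutton} + {Easton, Hollow, Upland}: 44 + 72 = 116
  {Easton, Sutton} + {Hollow, Upland}: 58 + 58 = 116
  {Hollow} + {Easton, Sutton, Upland}: 12 + 102 = 114
  {Easton, Hollow} + {Sutton, Upland}: 26 + 88 = 114
  {Sutton, Hollow} + {Easton, Upland}: 53 + 72 = 125
  … (7 splits in total)
Best: vehicle 1 Corby → Easton → Corby = 26; vehicle 2 Corby → Sutton → Upland → Hollow → Corby = 88; combined 114.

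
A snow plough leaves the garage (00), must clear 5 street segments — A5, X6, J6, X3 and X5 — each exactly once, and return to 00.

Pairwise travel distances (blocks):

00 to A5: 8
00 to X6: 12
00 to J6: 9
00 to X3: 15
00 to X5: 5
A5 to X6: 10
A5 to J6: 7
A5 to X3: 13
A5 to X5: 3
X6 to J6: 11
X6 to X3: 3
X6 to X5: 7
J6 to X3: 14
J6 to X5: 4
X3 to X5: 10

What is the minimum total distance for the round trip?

Minimum total distance: 44 blocks.

00→A5→X6→J6→X3→X5→00: 8+10+11+14+10+5 = 58
00→A5→X6→J6→X5→X3→00: 8+10+11+4+10+15 = 58
00→A5→X6→X3→J6→X5→00: 8+10+3+14+4+5 = 44
00→A5→X6→X3→X5→J6→00: 8+10+3+10+4+9 = 44
00→A5→X6→X5→J6→X3→00: 8+10+7+4+14+15 = 58
00→A5→X6→X5→X3→J6→00: 8+10+7+10+14+9 = 58
00→A5→J6→X6→X3→X5→00: 8+7+11+3+10+5 = 44
00→A5→J6→X6→X5→X3→00: 8+7+11+7+10+15 = 58
00→A5→J6→X3→X6→X5→00: 8+7+14+3+7+5 = 44
00→A5→J6→X3→X5→X6→00: 8+7+14+10+7+12 = 58
00→A5→J6→X5→X6→X3→00: 8+7+4+7+3+15 = 44
00→A5→J6→X5→X3→X6→00: 8+7+4+10+3+12 = 44
00→A5→X3→X6→J6→X5→00: 8+13+3+11+4+5 = 44
00→A5→X3→X6→X5→J6→00: 8+13+3+7+4+9 = 44
… (46 more)
The minimum is 44.
One optimal route: 00 → A5 → X6 → X3 → J6 → X5 → 00 (or its reverse).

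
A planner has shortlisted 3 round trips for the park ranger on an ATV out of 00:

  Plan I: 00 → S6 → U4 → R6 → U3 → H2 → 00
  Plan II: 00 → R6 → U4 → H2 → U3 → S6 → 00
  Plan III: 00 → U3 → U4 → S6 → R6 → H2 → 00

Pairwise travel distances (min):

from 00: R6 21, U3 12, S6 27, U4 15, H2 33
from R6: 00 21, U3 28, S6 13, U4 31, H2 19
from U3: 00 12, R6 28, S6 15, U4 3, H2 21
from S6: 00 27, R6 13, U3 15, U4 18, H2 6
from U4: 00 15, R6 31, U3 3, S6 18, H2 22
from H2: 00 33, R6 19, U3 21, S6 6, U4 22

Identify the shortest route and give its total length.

Plan I: 27 + 18 + 31 + 28 + 21 + 33 = 158
Plan II: 21 + 31 + 22 + 21 + 15 + 27 = 137
Plan III: 12 + 3 + 18 + 13 + 19 + 33 = 98

98 min — Plan III is the shortest.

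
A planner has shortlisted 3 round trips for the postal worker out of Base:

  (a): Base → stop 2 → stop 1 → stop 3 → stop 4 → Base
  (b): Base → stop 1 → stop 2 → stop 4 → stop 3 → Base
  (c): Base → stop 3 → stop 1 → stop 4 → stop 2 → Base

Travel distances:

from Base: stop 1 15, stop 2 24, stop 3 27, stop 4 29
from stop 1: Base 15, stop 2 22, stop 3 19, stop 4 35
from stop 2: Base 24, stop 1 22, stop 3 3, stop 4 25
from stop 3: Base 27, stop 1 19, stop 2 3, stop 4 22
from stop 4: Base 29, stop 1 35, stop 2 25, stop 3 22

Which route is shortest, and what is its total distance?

Shortest is (b), total 111.

(a): 24 + 22 + 19 + 22 + 29 = 116
(b): 15 + 22 + 25 + 22 + 27 = 111
(c): 27 + 19 + 35 + 25 + 24 = 130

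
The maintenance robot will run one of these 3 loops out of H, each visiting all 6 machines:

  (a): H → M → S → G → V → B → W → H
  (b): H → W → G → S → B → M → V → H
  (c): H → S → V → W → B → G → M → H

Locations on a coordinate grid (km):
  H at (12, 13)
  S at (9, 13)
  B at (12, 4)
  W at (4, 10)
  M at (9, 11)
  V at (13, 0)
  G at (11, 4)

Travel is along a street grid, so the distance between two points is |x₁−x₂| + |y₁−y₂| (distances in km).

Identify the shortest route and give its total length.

(a): 5 + 2 + 11 + 6 + 5 + 14 + 11 = 54
(b): 11 + 13 + 11 + 12 + 10 + 15 + 14 = 86
(c): 3 + 17 + 19 + 14 + 1 + 9 + 5 = 68

Shortest is (a), total 54 km.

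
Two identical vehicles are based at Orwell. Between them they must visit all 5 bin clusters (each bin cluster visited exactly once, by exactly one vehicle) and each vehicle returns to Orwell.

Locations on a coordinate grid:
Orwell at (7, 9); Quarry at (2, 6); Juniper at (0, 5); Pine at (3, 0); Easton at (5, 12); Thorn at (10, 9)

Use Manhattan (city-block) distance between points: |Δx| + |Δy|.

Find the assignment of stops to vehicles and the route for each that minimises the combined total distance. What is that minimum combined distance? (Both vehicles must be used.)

Check every non-empty split of the stops between the two vehicles; for each half take its own optimal tour:
  {Quarry} + {Juniper, Pine, Easton, Thorn}: 16 + 44 = 60
  {Juniper} + {Quarry, Pine, Easton, Thorn}: 22 + 40 = 62
  {Quarry, Juniper} + {Pine, Easton, Thorn}: 22 + 38 = 60
  {Pine} + {Quarry, Juniper, Easton, Thorn}: 26 + 34 = 60
  {Quarry, Pine} + {Juniper, Easton, Thorn}: 28 + 34 = 62
  {Juniper, Pine} + {Quarry, Easton, Thorn}: 32 + 28 = 60
  … (15 splits in total)
  {Quarry, Juniper, Pine, Easton} + {Thorn}: 38 + 6 = 44  ← best
Best: vehicle 1 Orwell → Quarry → Juniper → Pine → Easton → Orwell = 38; vehicle 2 Orwell → Thorn → Orwell = 6; combined 44.

Minimum combined distance: 44.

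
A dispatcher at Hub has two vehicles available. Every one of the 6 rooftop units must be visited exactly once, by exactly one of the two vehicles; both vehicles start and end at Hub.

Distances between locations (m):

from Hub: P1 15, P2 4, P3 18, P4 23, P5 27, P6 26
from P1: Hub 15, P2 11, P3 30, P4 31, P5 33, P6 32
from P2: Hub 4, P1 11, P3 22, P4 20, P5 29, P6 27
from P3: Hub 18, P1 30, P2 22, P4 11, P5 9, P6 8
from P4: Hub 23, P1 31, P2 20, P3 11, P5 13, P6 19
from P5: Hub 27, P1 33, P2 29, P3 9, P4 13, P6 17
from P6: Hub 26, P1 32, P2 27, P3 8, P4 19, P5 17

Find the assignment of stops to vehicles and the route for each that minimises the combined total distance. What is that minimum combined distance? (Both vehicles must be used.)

108 m — the smallest possible combined total.

There are 2^5 − 1 = 31 ways to divide the 6 stops into two non-empty groups. For each, the best each vehicle can do is its own shortest tour through its group:
  {P1} + {P2, P3, P4, P5, P6}: 30 + 80 = 110
  {P2} + {P1, P3, P4, P5, P6}: 8 + 100 = 108
  {P1, P2} + {P3, P4, P5, P6}: 30 + 79 = 109
  {P3} + {P1, P2, P4, P5, P6}: 36 + 100 = 136
  {P1, P3} + {P2, P4, P5, P6}: 63 + 80 = 143
  {P2, P3} + {P1, P4, P5, P6}: 44 + 100 = 144
  … (31 splits in total)
Best: vehicle 1 Hub → P2 → Hub = 8; vehicle 2 Hub → P1 → P6 → P3 → P5 → P4 → Hub = 100; combined 108.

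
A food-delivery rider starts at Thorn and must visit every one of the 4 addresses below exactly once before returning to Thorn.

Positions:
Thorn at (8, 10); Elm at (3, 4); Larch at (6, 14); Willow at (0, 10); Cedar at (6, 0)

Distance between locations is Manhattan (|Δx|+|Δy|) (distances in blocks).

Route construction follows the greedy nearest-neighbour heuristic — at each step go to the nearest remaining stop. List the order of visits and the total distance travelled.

From Thorn: distances to unvisited — Larch=6, Willow=8, Elm=11, Cedar=12. Nearest is Larch (6).
From Larch: distances to unvisited — Willow=10, Elm=13, Cedar=14. Nearest is Willow (10).
From Willow: distances to unvisited — Elm=9, Cedar=16. Nearest is Elm (9).
From Elm: distances to unvisited — Cedar=7. Nearest is Cedar (7).
Return Cedar→Thorn: 12.
Total = 6 + 10 + 9 + 7 + 12 = 44.

44 blocks along Thorn → Larch → Willow → Elm → Cedar → Thorn.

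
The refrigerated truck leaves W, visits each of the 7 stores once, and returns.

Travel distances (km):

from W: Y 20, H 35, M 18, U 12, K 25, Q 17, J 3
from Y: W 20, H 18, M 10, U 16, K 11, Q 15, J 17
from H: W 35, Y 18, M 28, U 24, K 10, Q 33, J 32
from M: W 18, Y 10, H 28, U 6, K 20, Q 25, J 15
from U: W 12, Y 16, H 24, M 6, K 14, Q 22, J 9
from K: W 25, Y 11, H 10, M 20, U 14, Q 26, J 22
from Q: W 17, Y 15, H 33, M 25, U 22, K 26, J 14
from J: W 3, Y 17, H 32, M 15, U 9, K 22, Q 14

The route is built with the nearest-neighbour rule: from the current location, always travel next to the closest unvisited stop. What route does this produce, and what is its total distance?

From W: distances to unvisited — J=3, U=12, Q=17, M=18, Y=20, K=25, H=35. Nearest is J (3).
From J: distances to unvisited — U=9, Q=14, M=15, Y=17, K=22, H=32. Nearest is U (9).
From U: distances to unvisited — M=6, K=14, Y=16, Q=22, H=24. Nearest is M (6).
From M: distances to unvisited — Y=10, K=20, Q=25, H=28. Nearest is Y (10).
From Y: distances to unvisited — K=11, Q=15, H=18. Nearest is K (11).
From K: distances to unvisited — H=10, Q=26. Nearest is H (10).
From H: distances to unvisited — Q=33. Nearest is Q (33).
Return Q→W: 17.
Total = 3 + 9 + 6 + 10 + 11 + 10 + 33 + 17 = 99.

Total distance 99 km via the nearest-neighbour route W → J → U → M → Y → K → H → Q → W.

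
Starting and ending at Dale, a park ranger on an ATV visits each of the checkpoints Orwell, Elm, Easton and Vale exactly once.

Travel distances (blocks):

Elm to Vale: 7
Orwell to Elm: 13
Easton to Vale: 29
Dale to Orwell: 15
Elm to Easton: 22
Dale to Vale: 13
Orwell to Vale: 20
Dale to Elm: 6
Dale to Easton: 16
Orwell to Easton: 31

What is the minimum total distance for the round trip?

With 4 stops there are 4!/2 = 12 distinct round trips (a route and its reverse cost the same).
Dale - Orwell - Elm - Easton - Vale - Dale: 15+13+22+29+13 = 92
Dale - Orwell - Elm - Vale - Easton - Dale: 15+13+7+29+16 = 80
Dale - Orwell - Easton - Elm - Vale - Dale: 15+31+22+7+13 = 88
Dale - Orwell - Easton - Vale - Elm - Dale: 15+31+29+7+6 = 88
Dale - Orwell - Vale - Elm - Easton - Dale: 15+20+7+22+16 = 80
Dale - Orwell - Vale - Easton - Elm - Dale: 15+20+29+22+6 = 92
Dale - Elm - Orwell - Easton - Vale - Dale: 6+13+31+29+13 = 92
Dale - Elm - Orwell - Vale - Easton - Dale: 6+13+20+29+16 = 84
Dale - Elm - Easton - Orwell - Vale - Dale: 6+22+31+20+13 = 92
Dale - Elm - Vale - Orwell - Easton - Dale: 6+7+20+31+16 = 80
Dale - Easton - Orwell - Elm - Vale - Dale: 16+31+13+7+13 = 80
Dale - Easton - Elm - Orwell - Vale - Dale: 16+22+13+20+13 = 84
The minimum is 80.
One optimal route: Dale → Orwell → Elm → Vale → Easton → Dale (or its reverse).

80 blocks — the shortest possible round trip.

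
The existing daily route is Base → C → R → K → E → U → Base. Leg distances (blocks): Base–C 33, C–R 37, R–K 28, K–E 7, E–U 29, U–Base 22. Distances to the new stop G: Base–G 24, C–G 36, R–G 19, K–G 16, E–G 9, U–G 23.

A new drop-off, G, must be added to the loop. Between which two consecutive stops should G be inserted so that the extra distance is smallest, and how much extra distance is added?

Minimum extra distance: 3 blocks, inserting G between E and U.

Insertion cost between consecutive stops i–j is d(i,G) + d(G,j) − d(i,j):
  between Base and C: 24 + 36 − 33 = 27
  between C and R: 36 + 19 − 37 = 18
  between R and K: 19 + 16 − 28 = 7
  between K and E: 16 + 9 − 7 = 18
  between E and U: 9 + 23 − 29 = 3
  between U and Base: 23 + 24 − 22 = 25
Cheapest insertion is between E and U, adding 3.
New total = 156 + 3 = 159.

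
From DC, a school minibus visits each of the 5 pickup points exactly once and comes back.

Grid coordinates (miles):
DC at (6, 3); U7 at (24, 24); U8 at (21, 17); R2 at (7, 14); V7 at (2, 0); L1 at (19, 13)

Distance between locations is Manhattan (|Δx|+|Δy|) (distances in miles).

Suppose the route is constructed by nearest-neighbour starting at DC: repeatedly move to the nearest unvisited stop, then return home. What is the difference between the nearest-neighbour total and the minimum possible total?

DC: V7=7, R2=12, L1=23, U8=29, U7=39 ⇒ V7
V7: R2=19, L1=30, U8=36, U7=46 ⇒ R2
R2: L1=13, U8=17, U7=27 ⇒ L1
L1: U8=6, U7=16 ⇒ U8
U8: U7=10 ⇒ U7
NN route DC → V7 → R2 → L1 → U8 → U7 → DC costs 94.
Optimal: DC → R2 → U7 → U8 → L1 → V7 → DC costs 92 (by enumerating all 60 distinct tours).
Excess = 94 − 92 = 2.

Excess over optimum: 2 miles.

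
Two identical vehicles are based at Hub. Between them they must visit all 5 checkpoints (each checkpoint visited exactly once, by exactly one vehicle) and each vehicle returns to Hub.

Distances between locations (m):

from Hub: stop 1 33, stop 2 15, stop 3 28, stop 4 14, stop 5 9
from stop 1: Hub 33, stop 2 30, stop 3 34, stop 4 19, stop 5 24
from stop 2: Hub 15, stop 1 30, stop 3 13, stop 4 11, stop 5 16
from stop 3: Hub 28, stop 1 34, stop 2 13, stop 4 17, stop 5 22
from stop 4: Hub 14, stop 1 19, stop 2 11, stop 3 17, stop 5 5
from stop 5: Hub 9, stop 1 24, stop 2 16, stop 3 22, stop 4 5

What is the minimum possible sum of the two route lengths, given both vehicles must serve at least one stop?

Check every non-empty split of the stops between the two vehicles; for each half take its own optimal tour:
  {stop 1} + {stop 2, stop 3, stop 4, stop 5}: 66 + 59 = 125
  {stop 2} + {stop 1, stop 3, stop 4, stop 5}: 30 + 95 = 125
  {stop 1, stop 2} + {stop 3, stop 4, stop 5}: 78 + 59 = 137
  {stop 3} + {stop 1, stop 2, stop 4, stop 5}: 56 + 78 = 134
  {stop 1, stop 3} + {stop 2, stop 4, stop 5}: 95 + 40 = 135
  {stop 2, stop 3} + {stop 1, stop 4, stop 5}: 56 + 66 = 122
  … (15 splits in total)
  {stop 1, stop 2, stop 3, stop 4} + {stop 5}: 95 + 18 = 113  ← best
Best: vehicle 1 Hub → stop 2 → stop 3 → stop 1 → stop 4 → Hub = 95; vehicle 2 Hub → stop 5 → Hub = 18; combined 113.

113 m — the smallest possible combined total.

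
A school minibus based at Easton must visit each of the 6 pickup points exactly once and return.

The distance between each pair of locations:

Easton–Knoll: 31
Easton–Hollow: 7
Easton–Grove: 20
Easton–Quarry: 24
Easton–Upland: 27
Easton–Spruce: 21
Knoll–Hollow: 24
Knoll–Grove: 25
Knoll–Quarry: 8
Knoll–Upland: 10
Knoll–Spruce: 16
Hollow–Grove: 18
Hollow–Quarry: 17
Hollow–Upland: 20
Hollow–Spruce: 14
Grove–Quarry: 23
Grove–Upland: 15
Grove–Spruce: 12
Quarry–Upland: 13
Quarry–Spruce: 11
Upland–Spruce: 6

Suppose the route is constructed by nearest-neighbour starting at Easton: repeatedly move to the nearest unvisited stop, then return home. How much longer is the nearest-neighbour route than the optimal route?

Easton: Hollow=7, Grove=20, Spruce=21, Quarry=24, Upland=27, Knoll=31 ⇒ Hollow
Hollow: Spruce=14, Quarry=17, Grove=18, Upland=20, Knoll=24 ⇒ Spruce
Spruce: Upland=6, Quarry=11, Grove=12, Knoll=16 ⇒ Upland
Upland: Knoll=10, Quarry=13, Grove=15 ⇒ Knoll
Knoll: Quarry=8, Grove=25 ⇒ Quarry
Quarry: Grove=23 ⇒ Grove
NN route Easton → Hollow → Spruce → Upland → Knoll → Quarry → Grove → Easton costs 88.
Optimal: Easton → Hollow → Quarry → Knoll → Upland → Spruce → Grove → Easton costs 80 (by enumerating all 360 distinct tours).
Excess = 88 − 80 = 8.

8 longer than the optimal tour.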